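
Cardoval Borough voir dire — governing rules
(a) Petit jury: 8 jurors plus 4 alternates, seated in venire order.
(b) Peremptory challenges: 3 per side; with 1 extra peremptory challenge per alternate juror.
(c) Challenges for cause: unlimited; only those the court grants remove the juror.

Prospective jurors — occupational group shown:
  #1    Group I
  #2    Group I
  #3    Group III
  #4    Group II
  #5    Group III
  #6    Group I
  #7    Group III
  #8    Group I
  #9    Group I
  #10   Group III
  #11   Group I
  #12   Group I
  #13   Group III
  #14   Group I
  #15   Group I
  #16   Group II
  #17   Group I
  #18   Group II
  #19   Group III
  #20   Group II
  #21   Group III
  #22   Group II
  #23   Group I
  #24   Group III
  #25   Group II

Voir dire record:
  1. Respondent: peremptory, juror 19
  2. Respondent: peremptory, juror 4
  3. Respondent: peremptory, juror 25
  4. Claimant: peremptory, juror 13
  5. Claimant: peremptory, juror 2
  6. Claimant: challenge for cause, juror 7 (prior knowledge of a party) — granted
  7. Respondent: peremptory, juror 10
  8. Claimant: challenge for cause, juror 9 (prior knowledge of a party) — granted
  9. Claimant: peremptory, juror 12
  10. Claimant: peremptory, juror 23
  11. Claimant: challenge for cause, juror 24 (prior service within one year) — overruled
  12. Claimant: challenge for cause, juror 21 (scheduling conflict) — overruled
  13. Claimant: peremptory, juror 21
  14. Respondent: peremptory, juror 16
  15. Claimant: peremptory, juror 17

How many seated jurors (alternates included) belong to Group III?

3

Removed: #2, #4, #7, #9, #10, #12, #13, #16, #17, #19, #21, #23, #25.
Seated (12 incl. alternates): #1, #3, #5, #6, #8, #11, #14, #15, #18, #20, #22, #24.
Of those, in Group III: #3, #5, #24 → 3.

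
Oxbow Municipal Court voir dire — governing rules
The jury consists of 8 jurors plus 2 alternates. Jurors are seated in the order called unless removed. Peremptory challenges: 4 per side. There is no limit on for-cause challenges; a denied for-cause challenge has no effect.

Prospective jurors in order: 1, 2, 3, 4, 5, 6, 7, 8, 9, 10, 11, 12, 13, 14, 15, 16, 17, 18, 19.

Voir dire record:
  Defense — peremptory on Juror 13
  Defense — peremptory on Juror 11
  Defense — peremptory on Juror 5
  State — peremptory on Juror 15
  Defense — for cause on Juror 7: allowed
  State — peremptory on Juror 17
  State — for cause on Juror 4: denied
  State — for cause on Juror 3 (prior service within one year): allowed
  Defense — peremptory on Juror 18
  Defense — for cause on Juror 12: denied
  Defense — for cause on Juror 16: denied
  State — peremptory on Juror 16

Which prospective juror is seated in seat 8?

12

Removed: #3, #5, #7, #11, #13, #15, #16, #17, #18. (#4, #12 stay — for-cause denied.)
Seating in order: seats 1–8 → #1, #2, #4, #6, #8, #9, #10, #12; alternates → #14, #19.
So seat 8 is #12.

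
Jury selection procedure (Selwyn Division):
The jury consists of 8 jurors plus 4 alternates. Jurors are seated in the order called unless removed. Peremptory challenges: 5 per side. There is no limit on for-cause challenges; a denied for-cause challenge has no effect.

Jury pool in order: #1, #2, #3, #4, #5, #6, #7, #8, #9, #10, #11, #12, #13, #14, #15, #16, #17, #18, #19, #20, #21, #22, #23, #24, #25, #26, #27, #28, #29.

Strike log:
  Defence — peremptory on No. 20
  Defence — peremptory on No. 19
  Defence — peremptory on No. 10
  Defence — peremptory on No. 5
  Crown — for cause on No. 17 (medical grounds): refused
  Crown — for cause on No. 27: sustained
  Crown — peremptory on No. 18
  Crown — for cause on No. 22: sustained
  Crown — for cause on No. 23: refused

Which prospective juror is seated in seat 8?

9

Removed: #5, #10, #18, #19, #20, #22, #27. (#17, #23 stay — for-cause denied.)
Seating in order: seats 1–8 → #1, #2, #3, #4, #6, #7, #8, #9; alternates → #11, #12, #13, #14.
So seat 8 is #9.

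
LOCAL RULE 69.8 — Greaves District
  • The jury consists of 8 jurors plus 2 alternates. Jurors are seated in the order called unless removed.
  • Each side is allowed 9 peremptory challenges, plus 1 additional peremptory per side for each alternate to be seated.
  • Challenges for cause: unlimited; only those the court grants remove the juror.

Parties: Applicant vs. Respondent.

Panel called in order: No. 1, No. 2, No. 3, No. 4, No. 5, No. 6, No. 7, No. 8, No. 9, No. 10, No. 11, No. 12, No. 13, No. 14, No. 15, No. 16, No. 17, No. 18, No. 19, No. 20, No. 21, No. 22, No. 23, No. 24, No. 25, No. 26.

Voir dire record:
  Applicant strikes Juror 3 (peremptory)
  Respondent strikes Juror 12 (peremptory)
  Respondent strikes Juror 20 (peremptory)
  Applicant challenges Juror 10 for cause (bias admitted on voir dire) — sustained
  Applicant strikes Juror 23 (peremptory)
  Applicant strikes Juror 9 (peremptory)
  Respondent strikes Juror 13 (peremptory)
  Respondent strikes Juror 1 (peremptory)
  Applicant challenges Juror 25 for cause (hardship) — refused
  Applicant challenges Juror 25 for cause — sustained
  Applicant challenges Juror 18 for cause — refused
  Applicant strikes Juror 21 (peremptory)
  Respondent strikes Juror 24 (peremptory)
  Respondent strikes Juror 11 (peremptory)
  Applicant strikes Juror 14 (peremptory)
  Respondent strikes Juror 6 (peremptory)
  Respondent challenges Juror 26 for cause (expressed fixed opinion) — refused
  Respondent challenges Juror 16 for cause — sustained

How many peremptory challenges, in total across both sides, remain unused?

10

Applicant allotment: 9 base + 1 × 2 alternates = 11. Respondent allotment: 9 base + 1 × 2 alternates = 11.
Applicant peremptories used: #3, #23, #9, #21, #14 — 5 (for-cause on #10, #25, #25, #18 don't count).
Respondent peremptories used: #12, #20, #13, #1, #24, #11, #6 — 7 (for-cause on #26, #16 don't count).
Remaining: (11 − 5) + (11 − 7) = 10.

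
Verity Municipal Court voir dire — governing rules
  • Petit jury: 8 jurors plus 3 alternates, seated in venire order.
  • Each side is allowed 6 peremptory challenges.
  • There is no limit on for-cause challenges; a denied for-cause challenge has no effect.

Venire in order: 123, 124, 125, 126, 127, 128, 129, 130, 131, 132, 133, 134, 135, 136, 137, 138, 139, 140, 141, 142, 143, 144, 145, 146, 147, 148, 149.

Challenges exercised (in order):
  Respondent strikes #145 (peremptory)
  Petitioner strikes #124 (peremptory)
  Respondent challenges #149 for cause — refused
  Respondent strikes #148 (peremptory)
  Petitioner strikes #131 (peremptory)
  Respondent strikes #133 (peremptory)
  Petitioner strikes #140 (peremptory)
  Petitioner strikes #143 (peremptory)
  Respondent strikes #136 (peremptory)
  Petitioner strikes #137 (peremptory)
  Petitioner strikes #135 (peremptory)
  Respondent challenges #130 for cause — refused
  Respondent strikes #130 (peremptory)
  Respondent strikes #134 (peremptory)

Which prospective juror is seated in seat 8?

Removed: #124, #130, #131, #133, #134, #135, #136, #137, #140, #143, #145, #148. (#149 stays — for-cause denied.)
Seating in order: seats 1–8 → #123, #125, #126, #127, #128, #129, #132, #138; alternates → #139, #141, #142.
So seat 8 is #138.

138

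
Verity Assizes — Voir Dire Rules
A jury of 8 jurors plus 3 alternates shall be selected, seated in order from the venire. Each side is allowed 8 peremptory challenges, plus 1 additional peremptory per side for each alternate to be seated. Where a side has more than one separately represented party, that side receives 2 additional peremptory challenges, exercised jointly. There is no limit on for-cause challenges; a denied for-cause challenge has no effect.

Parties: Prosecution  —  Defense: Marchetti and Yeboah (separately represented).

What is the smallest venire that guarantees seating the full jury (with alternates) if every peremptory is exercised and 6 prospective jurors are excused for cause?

41

Seats to fill: 8 + 3 alternates = 11.
Peremptories — Prosecution: 8 + 1×3 = 11; Defense: 8 + 1×3 + 2 = 13; total 24.
For-cause removals: 6.
Minimum venire: 11 + 24 + 6 = 41.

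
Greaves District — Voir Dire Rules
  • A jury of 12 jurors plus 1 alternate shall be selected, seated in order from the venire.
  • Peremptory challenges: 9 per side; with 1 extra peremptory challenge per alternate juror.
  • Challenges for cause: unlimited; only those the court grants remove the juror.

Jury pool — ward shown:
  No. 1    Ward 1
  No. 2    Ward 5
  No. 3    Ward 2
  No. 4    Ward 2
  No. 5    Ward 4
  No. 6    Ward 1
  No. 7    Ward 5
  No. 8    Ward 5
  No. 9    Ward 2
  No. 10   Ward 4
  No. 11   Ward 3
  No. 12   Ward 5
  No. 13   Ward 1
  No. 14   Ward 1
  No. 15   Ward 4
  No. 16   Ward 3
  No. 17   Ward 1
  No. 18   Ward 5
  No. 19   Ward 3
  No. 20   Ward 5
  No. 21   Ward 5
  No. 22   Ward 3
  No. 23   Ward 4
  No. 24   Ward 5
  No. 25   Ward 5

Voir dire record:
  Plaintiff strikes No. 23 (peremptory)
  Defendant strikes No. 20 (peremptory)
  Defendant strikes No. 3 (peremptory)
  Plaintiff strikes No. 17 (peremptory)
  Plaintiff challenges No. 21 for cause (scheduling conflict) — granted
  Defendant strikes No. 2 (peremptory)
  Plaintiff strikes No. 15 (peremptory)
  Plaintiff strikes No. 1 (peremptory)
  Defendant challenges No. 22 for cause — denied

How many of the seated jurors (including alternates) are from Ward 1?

3

Removed: #1, #2, #3, #15, #17, #20, #21, #23.
Seated (13 incl. alternates): #4, #5, #6, #7, #8, #9, #10, #11, #12, #13, #14, #16, #18.
Of those, in Ward 1: #6, #13, #14 → 3.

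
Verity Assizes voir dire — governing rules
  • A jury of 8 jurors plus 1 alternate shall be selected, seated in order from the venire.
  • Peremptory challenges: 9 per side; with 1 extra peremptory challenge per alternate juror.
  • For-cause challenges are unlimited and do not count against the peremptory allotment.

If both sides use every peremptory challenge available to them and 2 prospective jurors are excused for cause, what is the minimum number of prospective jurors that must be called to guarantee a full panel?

Seats to fill: 8 + 1 alternates = 9.
Peremptories: 9 + 1×1 = 10 per side × 2 sides = 20.
For-cause removals: 2.
Minimum venire: 9 + 20 + 2 = 31.

31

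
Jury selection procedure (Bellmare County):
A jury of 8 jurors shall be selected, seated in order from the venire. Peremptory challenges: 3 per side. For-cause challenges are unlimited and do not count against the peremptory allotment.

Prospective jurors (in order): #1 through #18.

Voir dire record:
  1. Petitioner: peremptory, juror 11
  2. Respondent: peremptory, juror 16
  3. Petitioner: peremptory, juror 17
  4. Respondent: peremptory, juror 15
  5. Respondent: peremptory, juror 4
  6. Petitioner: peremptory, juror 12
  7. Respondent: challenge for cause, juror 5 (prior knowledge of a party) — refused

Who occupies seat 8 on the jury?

9

Removed: #4, #11, #12, #15, #16, #17. (#5 stays — for-cause denied.)
Seating in order: seats 1–8 → #1, #2, #3, #5, #6, #7, #8, #9.
So seat 8 is #9.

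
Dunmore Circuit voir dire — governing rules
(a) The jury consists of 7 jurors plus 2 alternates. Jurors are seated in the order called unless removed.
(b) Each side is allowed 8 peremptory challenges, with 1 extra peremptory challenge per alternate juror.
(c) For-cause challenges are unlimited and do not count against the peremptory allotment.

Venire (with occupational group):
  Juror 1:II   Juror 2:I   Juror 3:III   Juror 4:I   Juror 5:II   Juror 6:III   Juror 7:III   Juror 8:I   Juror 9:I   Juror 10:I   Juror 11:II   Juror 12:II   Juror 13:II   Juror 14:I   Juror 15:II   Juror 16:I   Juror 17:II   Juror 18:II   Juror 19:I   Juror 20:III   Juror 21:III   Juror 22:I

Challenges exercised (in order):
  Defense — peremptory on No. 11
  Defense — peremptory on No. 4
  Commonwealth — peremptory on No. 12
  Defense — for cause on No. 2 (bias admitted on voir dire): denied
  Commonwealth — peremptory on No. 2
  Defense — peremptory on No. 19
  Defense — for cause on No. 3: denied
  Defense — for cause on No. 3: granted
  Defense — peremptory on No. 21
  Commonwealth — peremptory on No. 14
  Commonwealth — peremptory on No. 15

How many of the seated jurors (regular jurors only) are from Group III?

Removed: #2, #3, #4, #11, #12, #14, #15, #19, #21.
Seated jurors 1–7: #1, #5, #6, #7, #8, #9, #10 (alternates #13, #16 not counted).
Of those, in Group III: #6, #7 → 2.

2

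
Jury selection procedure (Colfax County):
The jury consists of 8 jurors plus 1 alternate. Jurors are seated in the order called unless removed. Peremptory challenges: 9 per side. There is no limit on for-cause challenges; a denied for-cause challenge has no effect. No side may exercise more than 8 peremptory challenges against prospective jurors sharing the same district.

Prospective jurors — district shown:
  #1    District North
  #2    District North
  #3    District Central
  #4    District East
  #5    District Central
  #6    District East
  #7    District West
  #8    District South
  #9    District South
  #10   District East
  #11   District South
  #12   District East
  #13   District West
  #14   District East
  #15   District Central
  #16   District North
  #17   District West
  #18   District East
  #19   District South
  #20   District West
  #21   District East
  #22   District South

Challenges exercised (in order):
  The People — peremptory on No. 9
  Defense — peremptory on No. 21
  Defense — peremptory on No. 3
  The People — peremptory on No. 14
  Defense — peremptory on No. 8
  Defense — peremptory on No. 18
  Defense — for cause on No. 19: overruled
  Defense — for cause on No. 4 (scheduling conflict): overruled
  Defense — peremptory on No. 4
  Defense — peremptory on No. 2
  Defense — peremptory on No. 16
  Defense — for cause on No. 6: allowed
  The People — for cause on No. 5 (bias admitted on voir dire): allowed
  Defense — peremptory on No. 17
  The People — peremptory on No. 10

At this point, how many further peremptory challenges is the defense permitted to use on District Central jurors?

1

Defense peremptories so far: #21, #3, #8, #18, #4, #2, #16, #17 — 8 of 9 used, 1 left overall.
Against District Central: #3 — 1 used; per-district cap 8 leaves 7.
Binding limit: min(1, 7) = 1.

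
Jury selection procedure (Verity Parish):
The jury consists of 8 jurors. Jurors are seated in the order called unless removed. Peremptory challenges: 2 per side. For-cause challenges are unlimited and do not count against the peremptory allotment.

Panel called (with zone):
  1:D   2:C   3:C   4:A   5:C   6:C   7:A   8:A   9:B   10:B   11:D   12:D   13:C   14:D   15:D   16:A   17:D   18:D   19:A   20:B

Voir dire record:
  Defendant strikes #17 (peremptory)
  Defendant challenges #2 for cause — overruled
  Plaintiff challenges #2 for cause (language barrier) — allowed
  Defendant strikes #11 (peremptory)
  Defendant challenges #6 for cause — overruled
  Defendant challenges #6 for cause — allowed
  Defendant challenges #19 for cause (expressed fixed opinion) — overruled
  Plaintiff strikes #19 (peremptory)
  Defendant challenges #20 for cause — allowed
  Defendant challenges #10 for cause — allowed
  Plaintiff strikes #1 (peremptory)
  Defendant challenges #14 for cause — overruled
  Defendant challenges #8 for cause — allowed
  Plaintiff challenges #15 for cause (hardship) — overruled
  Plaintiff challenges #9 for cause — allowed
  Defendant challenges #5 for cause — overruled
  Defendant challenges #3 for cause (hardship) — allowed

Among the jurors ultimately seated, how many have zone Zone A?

Removed: #1, #2, #3, #6, #8, #9, #10, #11, #17, #19, #20.
Seated jurors 1–8: #4, #5, #7, #12, #13, #14, #15, #16.
Of those, in Zone A: #4, #7, #16 → 3.

3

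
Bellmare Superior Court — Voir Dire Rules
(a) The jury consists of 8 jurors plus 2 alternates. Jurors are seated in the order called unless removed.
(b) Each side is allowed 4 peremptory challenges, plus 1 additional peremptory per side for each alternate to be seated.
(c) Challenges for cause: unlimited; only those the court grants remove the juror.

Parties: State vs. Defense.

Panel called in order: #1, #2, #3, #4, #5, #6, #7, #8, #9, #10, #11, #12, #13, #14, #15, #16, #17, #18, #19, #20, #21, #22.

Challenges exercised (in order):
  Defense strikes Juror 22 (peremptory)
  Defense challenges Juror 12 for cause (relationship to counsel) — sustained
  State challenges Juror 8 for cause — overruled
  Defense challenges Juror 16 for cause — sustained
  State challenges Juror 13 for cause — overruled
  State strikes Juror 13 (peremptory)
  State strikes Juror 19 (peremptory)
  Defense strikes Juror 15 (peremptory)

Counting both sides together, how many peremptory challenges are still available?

8

State allotment: 4 base + 1 × 2 alternates = 6. Defense allotment: 4 base + 1 × 2 alternates = 6.
State peremptories used: #13, #19 — 2 (for-cause on #8, #13 don't count).
Defense peremptories used: #22, #15 — 2 (for-cause on #12, #16 don't count).
Remaining: (6 − 2) + (6 − 2) = 8.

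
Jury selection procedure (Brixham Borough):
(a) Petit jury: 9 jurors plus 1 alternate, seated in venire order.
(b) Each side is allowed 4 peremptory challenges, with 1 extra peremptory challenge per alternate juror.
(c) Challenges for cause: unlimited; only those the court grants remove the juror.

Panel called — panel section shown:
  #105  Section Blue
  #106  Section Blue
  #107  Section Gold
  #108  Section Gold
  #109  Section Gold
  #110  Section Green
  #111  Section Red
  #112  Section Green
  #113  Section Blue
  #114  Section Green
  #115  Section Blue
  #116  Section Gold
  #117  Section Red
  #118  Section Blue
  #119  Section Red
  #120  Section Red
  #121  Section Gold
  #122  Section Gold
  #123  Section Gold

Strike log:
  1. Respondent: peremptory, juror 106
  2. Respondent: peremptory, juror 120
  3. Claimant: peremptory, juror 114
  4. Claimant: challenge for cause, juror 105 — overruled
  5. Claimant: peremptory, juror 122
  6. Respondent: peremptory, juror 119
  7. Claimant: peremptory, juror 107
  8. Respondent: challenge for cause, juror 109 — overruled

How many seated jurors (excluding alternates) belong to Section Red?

Removed: #106, #107, #114, #119, #120, #122.
Seated jurors 1–9: #105, #108, #109, #110, #111, #112, #113, #115, #116 (alternates #117 not counted).
Of those, in Section Red: #111 → 1.

1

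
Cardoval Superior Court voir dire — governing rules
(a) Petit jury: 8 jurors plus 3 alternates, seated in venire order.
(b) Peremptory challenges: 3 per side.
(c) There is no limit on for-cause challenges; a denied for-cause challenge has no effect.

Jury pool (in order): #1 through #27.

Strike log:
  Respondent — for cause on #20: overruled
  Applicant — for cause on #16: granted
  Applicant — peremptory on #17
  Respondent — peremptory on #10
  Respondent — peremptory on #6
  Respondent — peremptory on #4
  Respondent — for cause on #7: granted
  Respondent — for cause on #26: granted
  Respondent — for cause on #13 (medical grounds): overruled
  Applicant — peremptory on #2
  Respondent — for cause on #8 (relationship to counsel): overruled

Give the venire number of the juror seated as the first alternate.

14

Removed: #2, #4, #6, #7, #10, #16, #17, #26. (#8, #13, #20 stay — for-cause denied.)
Seating in order: seats 1–8 → #1, #3, #5, #8, #9, #11, #12, #13; alternates → #14, #15, #18.
So alternate 1 is #14.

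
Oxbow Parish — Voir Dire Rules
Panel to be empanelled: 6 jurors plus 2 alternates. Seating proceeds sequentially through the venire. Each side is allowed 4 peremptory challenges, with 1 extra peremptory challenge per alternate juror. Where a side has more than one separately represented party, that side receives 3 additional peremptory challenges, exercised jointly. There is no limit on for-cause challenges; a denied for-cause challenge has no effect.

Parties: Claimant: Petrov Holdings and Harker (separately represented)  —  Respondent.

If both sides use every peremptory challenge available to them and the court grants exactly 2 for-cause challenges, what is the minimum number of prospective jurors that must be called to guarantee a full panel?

Seats to fill: 6 + 2 alternates = 8.
Peremptories — Claimant: 4 + 1×2 + 3 = 9; Respondent: 4 + 1×2 = 6; total 15.
For-cause removals: 2.
Minimum venire: 8 + 15 + 2 = 25.

25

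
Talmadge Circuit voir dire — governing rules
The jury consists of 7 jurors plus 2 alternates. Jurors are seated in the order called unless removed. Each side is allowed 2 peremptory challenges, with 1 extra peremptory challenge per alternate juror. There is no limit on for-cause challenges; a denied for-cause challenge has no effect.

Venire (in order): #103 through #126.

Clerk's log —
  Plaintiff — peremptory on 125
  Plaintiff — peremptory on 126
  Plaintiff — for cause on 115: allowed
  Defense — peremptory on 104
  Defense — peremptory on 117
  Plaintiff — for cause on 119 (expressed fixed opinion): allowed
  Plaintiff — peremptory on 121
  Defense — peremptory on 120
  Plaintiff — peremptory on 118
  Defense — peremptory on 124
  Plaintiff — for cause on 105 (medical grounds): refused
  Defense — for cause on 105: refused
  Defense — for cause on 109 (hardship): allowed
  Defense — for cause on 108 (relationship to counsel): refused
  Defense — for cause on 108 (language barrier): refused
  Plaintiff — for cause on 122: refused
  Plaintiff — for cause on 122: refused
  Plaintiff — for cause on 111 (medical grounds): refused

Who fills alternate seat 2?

Removed: #104, #109, #115, #117, #118, #119, #120, #121, #124, #125, #126. (#105, #108, #111, #122 stay — for-cause denied.)
Filling seats in venire order through position 9: #103, #105, #106, #107, #108, #110, #111, #112, #113.
So alternate 2 is #113.

113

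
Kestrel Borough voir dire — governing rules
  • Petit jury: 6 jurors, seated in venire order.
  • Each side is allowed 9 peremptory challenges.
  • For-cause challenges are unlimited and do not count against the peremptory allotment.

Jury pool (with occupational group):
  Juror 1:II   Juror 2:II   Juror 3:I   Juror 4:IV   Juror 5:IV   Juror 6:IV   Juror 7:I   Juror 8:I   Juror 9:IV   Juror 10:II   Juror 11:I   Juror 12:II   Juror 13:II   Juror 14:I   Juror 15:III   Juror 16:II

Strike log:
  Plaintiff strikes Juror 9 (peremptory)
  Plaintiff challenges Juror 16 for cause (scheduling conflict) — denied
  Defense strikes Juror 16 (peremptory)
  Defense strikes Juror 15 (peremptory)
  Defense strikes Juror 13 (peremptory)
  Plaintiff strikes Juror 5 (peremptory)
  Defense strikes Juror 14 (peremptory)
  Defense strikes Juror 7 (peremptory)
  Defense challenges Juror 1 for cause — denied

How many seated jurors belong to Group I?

Removed: #5, #7, #9, #13, #14, #15, #16.
Seated jurors 1–6: #1, #2, #3, #4, #6, #8.
Of those, in Group I: #3, #8 → 2.

2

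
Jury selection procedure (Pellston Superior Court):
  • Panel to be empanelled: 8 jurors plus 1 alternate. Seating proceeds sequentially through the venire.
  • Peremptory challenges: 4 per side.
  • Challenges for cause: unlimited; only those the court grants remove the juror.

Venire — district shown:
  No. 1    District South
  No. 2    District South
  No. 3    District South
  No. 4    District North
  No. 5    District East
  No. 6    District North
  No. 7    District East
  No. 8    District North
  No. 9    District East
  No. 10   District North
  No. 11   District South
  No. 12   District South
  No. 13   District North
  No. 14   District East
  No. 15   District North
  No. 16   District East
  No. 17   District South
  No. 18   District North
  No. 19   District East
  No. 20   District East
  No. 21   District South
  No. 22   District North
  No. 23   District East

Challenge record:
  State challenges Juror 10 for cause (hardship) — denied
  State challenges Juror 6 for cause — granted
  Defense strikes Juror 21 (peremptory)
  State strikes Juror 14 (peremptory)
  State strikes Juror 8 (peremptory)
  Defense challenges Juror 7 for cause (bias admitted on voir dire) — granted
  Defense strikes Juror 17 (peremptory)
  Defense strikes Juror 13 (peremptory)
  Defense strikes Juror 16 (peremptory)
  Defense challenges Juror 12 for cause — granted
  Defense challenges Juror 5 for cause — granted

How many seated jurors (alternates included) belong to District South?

4

Removed: #5, #6, #7, #8, #12, #13, #14, #16, #17, #21.
Seated (9 incl. alternates): #1, #2, #3, #4, #9, #10, #11, #15, #18.
Of those, in District South: #1, #2, #3, #11 → 4.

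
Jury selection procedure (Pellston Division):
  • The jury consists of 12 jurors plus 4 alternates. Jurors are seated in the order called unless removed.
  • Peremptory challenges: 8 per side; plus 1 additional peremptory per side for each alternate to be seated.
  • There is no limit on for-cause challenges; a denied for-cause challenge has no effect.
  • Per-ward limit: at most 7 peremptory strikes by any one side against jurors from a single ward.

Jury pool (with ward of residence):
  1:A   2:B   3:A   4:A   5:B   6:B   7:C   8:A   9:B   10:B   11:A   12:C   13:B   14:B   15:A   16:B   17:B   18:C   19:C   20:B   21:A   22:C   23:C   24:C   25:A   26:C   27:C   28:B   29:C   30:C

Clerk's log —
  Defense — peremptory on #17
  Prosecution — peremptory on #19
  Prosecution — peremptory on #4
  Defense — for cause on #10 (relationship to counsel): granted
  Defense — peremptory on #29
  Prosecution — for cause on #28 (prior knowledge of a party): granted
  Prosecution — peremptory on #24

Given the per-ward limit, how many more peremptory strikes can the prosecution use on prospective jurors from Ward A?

Prosecution peremptories so far: #19, #4, #24 — 3 of 12 used, 9 left overall.
Against Ward A: #4 — 1 used; per-ward cap 7 leaves 6.
Binding limit: min(9, 6) = 6.

6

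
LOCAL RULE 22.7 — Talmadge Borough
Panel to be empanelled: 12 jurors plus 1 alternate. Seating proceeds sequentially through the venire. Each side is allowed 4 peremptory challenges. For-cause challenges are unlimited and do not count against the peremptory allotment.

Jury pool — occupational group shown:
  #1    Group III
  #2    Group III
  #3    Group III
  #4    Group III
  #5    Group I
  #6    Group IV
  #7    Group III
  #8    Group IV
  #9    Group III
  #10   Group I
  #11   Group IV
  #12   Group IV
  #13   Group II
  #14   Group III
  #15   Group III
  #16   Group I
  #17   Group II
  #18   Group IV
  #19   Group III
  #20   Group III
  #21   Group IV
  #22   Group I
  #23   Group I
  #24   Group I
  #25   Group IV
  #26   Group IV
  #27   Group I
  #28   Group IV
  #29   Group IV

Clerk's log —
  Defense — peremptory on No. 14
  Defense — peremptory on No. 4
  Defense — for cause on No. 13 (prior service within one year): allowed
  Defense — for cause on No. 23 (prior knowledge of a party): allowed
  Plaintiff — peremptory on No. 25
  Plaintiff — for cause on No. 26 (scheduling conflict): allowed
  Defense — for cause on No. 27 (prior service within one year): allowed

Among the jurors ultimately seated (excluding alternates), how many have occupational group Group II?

Removed: #4, #13, #14, #23, #25, #26, #27.
Seated jurors 1–12: #1, #2, #3, #5, #6, #7, #8, #9, #10, #11, #12, #15 (alternates #16 not counted).
None of those are in Group II → 0.

0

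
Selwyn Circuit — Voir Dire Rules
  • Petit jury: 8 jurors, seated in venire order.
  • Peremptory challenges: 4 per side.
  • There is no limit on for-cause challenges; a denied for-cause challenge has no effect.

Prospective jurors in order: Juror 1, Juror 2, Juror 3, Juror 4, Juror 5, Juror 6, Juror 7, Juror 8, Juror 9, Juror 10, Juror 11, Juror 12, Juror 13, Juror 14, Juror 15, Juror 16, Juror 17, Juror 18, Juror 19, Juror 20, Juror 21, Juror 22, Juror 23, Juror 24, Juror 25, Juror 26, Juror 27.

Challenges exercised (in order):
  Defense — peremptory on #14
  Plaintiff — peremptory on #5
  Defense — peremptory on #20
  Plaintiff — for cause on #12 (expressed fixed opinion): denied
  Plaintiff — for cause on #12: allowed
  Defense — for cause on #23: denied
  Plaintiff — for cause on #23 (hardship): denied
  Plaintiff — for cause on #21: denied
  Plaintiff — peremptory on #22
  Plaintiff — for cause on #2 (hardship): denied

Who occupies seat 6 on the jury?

7

Removed: #5, #12, #14, #20, #22. (#2, #21, #23 stay — for-cause denied.)
Seating in order: seats 1–8 → #1, #2, #3, #4, #6, #7, #8, #9.
So seat 6 is #7.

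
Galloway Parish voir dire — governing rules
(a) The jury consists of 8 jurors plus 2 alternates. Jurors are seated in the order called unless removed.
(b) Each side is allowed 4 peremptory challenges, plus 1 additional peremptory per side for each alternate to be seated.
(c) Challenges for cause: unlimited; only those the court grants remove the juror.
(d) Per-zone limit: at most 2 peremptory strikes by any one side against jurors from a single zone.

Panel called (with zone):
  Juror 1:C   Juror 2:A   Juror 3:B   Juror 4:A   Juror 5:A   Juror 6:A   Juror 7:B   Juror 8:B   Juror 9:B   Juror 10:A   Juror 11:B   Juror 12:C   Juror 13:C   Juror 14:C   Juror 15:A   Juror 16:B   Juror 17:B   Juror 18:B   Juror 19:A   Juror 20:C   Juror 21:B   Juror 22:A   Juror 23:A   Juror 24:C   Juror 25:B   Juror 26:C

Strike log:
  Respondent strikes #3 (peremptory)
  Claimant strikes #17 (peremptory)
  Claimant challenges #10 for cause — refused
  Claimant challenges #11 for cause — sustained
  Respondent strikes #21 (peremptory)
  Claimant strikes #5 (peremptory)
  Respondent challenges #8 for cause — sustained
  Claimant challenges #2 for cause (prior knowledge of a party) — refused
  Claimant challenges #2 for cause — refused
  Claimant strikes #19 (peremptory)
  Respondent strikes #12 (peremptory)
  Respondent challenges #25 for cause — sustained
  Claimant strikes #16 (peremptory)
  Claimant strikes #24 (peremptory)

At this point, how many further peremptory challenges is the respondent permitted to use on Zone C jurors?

1

Respondent peremptories so far: #3, #21, #12 — 3 of 6 used, 3 left overall.
Against Zone C: #12 — 1 used; per-zone cap 2 leaves 1.
Binding limit: min(3, 1) = 1.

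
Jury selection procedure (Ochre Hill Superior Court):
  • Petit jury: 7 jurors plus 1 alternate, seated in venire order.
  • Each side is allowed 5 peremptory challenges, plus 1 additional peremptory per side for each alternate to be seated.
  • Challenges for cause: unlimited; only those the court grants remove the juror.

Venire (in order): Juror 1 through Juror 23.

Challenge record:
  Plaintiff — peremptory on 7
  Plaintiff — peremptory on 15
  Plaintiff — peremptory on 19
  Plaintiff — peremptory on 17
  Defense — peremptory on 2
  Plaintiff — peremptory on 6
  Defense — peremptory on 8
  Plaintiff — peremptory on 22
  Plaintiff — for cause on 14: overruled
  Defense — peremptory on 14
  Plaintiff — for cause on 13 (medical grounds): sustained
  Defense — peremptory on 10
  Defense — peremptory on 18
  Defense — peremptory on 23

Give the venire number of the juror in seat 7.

Removed: #2, #6, #7, #8, #10, #13, #14, #15, #17, #18, #19, #22, #23.
Filling seats in venire order through position 7: #1, #3, #4, #5, #9, #11, #12.
So seat 7 is #12.

12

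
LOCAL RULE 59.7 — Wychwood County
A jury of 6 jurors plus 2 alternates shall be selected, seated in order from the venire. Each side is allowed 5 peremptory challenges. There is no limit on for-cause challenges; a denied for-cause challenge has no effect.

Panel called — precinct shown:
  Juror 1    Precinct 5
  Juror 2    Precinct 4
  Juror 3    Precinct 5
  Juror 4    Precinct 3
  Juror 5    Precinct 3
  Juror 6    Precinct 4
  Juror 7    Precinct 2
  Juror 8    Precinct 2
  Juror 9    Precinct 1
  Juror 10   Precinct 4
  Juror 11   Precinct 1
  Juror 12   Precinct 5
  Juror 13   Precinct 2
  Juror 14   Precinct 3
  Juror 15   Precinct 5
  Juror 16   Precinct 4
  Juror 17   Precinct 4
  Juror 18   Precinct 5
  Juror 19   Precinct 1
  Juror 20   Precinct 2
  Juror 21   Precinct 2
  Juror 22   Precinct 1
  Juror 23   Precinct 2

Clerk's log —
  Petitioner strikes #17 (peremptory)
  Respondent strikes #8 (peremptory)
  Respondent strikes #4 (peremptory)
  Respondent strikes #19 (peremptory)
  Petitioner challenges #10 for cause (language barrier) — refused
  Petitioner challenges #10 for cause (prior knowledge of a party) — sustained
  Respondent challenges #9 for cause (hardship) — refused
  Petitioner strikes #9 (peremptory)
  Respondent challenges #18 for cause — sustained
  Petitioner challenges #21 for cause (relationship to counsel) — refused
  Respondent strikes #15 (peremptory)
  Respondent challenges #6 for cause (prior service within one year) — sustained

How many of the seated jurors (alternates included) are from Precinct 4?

1

Removed: #4, #6, #8, #9, #10, #15, #17, #18, #19.
Seated (8 incl. alternates): #1, #2, #3, #5, #7, #11, #12, #13.
Of those, in Precinct 4: #2 → 1.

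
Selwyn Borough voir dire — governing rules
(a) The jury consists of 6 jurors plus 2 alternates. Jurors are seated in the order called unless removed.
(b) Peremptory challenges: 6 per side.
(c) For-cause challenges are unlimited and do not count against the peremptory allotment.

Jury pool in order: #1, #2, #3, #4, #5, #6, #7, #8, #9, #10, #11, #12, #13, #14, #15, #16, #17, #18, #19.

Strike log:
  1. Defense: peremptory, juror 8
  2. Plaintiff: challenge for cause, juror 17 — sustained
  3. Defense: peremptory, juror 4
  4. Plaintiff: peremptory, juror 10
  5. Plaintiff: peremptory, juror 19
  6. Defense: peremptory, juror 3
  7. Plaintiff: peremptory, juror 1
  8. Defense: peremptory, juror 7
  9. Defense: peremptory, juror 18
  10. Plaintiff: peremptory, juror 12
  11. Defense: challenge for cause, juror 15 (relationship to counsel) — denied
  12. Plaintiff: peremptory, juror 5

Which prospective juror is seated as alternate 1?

Removed: #1, #3, #4, #5, #7, #8, #10, #12, #17, #18, #19. (#15 stays — for-cause denied.)
Seating in order: seats 1–6 → #2, #6, #9, #11, #13, #14; alternates → #15, #16.
So alternate 1 is #15.

15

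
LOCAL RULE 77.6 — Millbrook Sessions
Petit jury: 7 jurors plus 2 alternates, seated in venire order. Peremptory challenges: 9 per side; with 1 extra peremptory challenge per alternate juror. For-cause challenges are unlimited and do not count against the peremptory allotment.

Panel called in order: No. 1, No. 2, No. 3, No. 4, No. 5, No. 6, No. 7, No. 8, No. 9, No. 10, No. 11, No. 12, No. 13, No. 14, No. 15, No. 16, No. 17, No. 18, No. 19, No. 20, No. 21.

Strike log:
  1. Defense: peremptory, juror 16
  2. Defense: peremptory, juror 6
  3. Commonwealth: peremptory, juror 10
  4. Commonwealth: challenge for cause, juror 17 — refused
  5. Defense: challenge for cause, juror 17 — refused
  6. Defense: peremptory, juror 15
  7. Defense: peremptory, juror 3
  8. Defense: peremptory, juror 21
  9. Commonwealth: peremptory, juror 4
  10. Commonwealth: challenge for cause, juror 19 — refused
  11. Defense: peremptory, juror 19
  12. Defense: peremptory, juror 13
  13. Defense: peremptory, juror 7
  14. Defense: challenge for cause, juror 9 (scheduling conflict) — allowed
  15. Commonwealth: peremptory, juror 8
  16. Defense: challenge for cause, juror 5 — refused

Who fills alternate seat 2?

20

Removed: #3, #4, #6, #7, #8, #9, #10, #13, #15, #16, #19, #21. (#5, #17 stay — for-cause denied.)
Seating in order: seats 1–7 → #1, #2, #5, #11, #12, #14, #17; alternates → #18, #20.
So alternate 2 is #20.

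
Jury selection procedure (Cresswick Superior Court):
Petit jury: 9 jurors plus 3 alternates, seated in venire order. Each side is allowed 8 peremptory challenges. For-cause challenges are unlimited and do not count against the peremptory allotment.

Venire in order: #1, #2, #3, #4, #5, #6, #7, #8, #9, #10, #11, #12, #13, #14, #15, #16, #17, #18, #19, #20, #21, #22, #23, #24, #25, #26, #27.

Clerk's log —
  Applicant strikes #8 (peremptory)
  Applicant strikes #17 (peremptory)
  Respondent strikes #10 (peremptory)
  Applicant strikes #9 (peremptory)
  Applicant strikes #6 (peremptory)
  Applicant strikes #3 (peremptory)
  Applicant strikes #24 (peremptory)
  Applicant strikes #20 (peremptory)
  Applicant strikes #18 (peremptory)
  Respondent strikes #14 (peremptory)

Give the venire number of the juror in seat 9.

15

Removed: #3, #6, #8, #9, #10, #14, #17, #18, #20, #24.
Seating in order: seats 1–9 → #1, #2, #4, #5, #7, #11, #12, #13, #15; alternates → #16, #19, #21.
So seat 9 is #15.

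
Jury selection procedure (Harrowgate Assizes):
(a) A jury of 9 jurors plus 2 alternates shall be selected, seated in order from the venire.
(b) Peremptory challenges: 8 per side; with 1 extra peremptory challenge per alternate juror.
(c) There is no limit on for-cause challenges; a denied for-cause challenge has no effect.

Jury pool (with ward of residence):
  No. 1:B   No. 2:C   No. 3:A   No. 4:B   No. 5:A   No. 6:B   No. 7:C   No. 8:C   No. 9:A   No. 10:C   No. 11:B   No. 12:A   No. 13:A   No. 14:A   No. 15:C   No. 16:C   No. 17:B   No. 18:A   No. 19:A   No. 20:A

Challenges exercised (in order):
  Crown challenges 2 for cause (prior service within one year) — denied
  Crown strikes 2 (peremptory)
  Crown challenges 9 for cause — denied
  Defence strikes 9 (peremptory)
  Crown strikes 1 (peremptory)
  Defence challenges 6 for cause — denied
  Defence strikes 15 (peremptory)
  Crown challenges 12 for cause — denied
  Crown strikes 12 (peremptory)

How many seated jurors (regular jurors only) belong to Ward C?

Removed: #1, #2, #9, #12, #15.
Seated jurors 1–9: #3, #4, #5, #6, #7, #8, #10, #11, #13 (alternates #14, #16 not counted).
Of those, in Ward C: #7, #8, #10 → 3.

3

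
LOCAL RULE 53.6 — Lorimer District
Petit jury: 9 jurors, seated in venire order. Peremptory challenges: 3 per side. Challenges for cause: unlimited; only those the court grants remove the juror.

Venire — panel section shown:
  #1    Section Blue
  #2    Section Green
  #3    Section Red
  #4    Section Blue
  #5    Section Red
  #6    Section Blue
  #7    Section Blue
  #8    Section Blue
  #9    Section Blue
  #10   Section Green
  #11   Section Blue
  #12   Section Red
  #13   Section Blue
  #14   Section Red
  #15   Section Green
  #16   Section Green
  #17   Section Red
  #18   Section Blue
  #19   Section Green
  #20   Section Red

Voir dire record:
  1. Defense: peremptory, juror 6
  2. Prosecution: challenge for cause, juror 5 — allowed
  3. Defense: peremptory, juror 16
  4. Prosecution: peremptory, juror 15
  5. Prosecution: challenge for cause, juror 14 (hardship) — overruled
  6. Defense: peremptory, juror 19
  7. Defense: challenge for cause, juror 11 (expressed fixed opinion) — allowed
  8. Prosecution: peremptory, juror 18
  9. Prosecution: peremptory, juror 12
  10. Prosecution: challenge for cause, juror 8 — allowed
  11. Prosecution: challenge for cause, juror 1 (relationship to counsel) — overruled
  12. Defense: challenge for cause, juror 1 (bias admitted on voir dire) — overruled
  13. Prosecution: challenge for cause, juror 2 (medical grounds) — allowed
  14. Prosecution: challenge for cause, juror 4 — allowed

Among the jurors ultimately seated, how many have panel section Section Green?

Removed: #2, #4, #5, #6, #8, #11, #12, #15, #16, #18, #19.
Seated jurors 1–9: #1, #3, #7, #9, #10, #13, #14, #17, #20.
Of those, in Section Green: #10 → 1.

1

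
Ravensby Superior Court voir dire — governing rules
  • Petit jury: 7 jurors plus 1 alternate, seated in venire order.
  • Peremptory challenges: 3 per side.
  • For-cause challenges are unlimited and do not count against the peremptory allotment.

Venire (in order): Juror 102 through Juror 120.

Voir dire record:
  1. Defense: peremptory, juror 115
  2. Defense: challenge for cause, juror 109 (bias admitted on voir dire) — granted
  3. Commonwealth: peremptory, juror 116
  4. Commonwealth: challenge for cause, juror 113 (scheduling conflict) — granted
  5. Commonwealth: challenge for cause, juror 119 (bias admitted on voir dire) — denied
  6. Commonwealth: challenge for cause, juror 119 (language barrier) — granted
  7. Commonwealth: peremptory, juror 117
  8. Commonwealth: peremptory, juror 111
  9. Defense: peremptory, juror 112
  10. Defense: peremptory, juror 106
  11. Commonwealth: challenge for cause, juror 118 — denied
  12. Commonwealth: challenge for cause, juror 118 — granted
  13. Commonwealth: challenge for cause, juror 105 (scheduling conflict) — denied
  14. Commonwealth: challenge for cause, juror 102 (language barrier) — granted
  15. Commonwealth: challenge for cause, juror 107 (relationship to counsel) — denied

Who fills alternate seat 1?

120

Removed: #102, #106, #109, #111, #112, #113, #115, #116, #117, #118, #119. (#105, #107 stay — for-cause denied.)
Seating in order: seats 1–7 → #103, #104, #105, #107, #108, #110, #114; alternates → #120.
So alternate 1 is #120.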